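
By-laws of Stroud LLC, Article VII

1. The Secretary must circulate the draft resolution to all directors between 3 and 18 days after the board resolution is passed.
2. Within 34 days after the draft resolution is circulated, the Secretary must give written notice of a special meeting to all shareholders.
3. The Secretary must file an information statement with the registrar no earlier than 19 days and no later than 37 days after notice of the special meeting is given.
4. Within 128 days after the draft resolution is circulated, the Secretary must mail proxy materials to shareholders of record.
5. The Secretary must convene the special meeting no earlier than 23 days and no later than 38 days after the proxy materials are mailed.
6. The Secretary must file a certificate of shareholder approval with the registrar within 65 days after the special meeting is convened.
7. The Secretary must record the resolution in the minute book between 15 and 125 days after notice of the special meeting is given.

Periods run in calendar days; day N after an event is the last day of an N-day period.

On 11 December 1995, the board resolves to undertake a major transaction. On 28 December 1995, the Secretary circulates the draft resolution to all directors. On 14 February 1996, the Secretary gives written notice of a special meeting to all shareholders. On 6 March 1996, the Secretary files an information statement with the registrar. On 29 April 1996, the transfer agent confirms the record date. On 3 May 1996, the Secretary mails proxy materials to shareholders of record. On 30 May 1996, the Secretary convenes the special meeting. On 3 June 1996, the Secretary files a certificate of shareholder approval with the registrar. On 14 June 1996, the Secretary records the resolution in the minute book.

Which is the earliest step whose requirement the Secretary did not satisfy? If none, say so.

Step 2

Step 1 — 3 and 18 days from 11 December 1995 (when the board resolution is passed) are 14 December 1995 and 29 December 1995 respectively; done 28 December 1995, which is between those dates.
Step 2 — counting 34 days from 28 December 1995 (when the draft resolution is circulated) gives a deadline of 31 January 1996; 14 February 1996 misses that deadline by 14 days.
Later steps need not be reached.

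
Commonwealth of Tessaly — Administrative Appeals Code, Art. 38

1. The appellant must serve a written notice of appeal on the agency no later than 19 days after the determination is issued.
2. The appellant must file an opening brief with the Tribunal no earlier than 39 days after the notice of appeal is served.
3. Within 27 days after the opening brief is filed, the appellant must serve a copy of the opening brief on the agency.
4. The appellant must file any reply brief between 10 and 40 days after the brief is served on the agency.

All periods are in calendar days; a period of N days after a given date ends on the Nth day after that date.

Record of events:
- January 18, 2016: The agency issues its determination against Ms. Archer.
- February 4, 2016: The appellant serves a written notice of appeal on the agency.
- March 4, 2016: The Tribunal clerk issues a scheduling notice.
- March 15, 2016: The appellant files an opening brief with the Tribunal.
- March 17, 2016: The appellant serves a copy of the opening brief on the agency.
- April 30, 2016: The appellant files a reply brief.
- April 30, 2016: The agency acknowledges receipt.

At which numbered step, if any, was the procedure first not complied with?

Step 1: 19 days after January 18, 2016 (when the determination is issued) is February 6, 2016; completed February 4, 2016, before the deadline.
Step 2: the earliest permitted date is 39 days after February 4, 2016 (when the notice of appeal is served), i.e. March 14, 2016; done March 15, 2016 — permitted.
Step 3: 27 days after March 15, 2016 (when the opening brief is filed) is April 11, 2016; completed March 17, 2016, before the deadline.
Step 4: the window is 10–40 days after March 17, 2016 (when the brief is served on the agency), so March 27, 2016 through April 26, 2016; done April 30, 2016 — 4 days after the window closed.
The procedure was therefore not followed at step 4.

Step 4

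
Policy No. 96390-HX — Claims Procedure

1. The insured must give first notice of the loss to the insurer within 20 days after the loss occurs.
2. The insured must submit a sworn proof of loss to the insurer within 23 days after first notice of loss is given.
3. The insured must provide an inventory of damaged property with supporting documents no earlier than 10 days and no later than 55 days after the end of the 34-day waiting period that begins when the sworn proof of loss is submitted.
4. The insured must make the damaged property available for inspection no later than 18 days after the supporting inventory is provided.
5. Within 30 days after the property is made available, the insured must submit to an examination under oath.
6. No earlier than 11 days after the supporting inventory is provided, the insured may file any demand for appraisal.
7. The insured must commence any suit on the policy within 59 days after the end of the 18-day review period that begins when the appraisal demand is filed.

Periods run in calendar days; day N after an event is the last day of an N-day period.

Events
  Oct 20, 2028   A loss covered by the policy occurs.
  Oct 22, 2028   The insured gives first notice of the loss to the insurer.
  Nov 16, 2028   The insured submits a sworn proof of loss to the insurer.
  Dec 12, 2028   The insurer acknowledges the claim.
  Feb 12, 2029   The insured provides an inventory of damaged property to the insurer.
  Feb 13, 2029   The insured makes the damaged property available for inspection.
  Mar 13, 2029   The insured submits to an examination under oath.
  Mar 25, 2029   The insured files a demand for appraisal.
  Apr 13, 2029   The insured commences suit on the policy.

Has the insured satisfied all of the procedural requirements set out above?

No

(1) due by Oct 20, 2028 + 20 days = Nov 9, 2028; completed Oct 22, 2028, before the deadline.
(2) due by Oct 22, 2028 + 23 days = Nov 14, 2028; done Nov 16, 2028 — 2 days late.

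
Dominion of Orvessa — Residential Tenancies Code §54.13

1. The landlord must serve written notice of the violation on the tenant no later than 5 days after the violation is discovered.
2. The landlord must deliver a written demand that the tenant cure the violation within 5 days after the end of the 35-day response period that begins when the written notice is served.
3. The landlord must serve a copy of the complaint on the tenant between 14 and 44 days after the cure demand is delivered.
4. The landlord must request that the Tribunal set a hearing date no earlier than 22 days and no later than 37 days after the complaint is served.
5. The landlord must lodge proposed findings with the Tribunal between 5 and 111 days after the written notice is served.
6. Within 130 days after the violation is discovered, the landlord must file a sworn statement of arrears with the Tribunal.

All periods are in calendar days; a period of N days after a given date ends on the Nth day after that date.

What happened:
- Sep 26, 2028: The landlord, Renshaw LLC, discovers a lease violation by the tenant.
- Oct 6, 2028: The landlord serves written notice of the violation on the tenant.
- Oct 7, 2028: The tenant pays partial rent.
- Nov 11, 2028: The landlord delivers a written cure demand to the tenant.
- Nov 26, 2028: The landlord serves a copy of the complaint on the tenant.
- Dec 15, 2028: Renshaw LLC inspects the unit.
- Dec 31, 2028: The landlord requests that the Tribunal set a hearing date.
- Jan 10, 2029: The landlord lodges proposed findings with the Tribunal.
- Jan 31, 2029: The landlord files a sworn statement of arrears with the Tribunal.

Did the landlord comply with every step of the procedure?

No

Step 1 — counting 5 days from Sep 26, 2028 (when the violation is discovered) gives a deadline of Oct 1, 2028; Oct 6, 2028 misses that deadline by 5 days.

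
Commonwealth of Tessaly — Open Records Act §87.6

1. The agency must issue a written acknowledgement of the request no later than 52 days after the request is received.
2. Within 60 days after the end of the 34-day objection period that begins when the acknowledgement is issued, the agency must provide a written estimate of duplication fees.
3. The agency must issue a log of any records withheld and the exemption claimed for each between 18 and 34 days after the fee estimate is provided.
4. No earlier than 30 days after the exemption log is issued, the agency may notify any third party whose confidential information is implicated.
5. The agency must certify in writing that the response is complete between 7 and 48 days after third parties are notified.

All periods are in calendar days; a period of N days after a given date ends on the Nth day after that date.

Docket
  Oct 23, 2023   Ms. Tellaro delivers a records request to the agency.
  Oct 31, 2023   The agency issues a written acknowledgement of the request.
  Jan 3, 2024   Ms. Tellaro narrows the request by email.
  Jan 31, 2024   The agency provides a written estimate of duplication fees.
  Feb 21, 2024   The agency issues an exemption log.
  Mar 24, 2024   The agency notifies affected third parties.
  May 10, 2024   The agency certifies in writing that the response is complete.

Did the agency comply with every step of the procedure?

Yes

(1) due by Oct 23, 2023 + 52 days = Dec 14, 2023; done Oct 31, 2023 — timely.
(2) due by Dec 4, 2023 + 60 days = Feb 2, 2024; Jan 31, 2024 is within that limit.
(3) the permitted window runs from Jan 31, 2024 + 18 = Feb 18, 2024 to Jan 31, 2024 + 34 = Mar 5, 2024; done Feb 21, 2024 — within the window.
(4) permitted from Feb 21, 2024 + 30 days = Mar 22, 2024 onward; done Mar 24, 2024, after the minimum wait.
(5) the permitted window runs from Mar 24, 2024 + 7 = Mar 31, 2024 to Mar 24, 2024 + 48 = May 11, 2024; done May 10, 2024, which is between those dates.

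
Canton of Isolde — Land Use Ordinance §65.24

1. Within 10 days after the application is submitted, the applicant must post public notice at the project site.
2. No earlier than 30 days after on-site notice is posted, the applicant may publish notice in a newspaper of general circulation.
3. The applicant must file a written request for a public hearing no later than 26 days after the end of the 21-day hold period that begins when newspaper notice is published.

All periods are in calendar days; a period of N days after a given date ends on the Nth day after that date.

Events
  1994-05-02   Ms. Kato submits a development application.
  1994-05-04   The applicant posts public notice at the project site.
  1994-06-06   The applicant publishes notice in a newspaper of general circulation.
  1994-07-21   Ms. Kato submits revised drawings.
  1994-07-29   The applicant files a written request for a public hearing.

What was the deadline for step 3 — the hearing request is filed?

1994-07-23

Newspaper notice is published on 1994-06-06; the 21-day hold period therefore ends 1994-06-27, and step 3 runs from that date. 26 days after 1994-06-27 is 1994-07-23.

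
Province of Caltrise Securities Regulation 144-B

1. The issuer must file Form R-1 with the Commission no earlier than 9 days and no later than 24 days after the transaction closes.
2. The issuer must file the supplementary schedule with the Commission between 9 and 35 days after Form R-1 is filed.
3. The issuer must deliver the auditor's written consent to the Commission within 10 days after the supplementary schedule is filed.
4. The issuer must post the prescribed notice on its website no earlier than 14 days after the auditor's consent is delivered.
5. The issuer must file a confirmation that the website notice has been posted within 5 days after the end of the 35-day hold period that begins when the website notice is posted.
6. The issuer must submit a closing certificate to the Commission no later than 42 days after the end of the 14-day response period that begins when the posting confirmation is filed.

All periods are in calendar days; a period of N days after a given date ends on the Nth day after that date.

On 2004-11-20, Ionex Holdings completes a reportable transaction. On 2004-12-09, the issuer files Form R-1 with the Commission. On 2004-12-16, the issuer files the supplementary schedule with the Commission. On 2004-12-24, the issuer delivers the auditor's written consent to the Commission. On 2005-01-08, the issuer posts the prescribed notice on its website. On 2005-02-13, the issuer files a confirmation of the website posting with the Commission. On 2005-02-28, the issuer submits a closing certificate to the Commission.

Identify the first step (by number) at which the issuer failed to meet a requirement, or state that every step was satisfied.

(1) the permitted window runs from 2004-11-20 + 9 = 2004-11-29 to 2004-11-20 + 24 = 2004-12-14; 2004-12-09 falls inside that range.
(2) the permitted window runs from 2004-12-09 + 9 = 2004-12-18 to 2004-12-09 + 35 = 2005-01-13; done 2004-12-16 — 2 days before the window opened.

Step 2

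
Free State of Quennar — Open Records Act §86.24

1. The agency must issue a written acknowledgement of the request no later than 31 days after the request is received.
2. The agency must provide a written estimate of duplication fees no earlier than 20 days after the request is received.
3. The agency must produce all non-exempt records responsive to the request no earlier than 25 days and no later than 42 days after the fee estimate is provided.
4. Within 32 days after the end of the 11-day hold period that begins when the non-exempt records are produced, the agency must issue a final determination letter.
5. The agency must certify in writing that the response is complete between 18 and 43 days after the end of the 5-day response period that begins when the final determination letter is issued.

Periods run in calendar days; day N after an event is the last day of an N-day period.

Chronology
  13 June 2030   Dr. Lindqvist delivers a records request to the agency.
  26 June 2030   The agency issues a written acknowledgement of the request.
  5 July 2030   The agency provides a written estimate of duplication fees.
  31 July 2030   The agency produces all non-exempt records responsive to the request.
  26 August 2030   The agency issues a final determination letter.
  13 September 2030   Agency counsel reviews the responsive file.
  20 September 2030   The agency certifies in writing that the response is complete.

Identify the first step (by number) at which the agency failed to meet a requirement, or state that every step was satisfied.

Step 1 — counting 31 days from 13 June 2030 (when the request is received) gives a deadline of 14 July 2030; completed 26 June 2030, before the deadline.
Step 2 — must wait 20 days from 13 June 2030 (when the request is received), so not before 3 July 2030; done 5 July 2030, after the minimum wait.
Step 3 — 25 and 42 days from 5 July 2030 (when the fee estimate is provided) are 30 July 2030 and 16 August 2030 respectively; done 31 July 2030, which is between those dates.
Step 4 — counting 32 days from 11 August 2030 (end of the 11-day hold period, which began when the non-exempt records are produced on 31 July 2030) gives a deadline of 12 September 2030; completed 26 August 2030, before the deadline.
Step 5 — 18 and 43 days from 31 August 2030 (end of the 5-day response period, which began when the final determination letter is issued on 26 August 2030) are 18 September 2030 and 13 October 2030 respectively; done 20 September 2030 — within the window.

None — every step was satisfied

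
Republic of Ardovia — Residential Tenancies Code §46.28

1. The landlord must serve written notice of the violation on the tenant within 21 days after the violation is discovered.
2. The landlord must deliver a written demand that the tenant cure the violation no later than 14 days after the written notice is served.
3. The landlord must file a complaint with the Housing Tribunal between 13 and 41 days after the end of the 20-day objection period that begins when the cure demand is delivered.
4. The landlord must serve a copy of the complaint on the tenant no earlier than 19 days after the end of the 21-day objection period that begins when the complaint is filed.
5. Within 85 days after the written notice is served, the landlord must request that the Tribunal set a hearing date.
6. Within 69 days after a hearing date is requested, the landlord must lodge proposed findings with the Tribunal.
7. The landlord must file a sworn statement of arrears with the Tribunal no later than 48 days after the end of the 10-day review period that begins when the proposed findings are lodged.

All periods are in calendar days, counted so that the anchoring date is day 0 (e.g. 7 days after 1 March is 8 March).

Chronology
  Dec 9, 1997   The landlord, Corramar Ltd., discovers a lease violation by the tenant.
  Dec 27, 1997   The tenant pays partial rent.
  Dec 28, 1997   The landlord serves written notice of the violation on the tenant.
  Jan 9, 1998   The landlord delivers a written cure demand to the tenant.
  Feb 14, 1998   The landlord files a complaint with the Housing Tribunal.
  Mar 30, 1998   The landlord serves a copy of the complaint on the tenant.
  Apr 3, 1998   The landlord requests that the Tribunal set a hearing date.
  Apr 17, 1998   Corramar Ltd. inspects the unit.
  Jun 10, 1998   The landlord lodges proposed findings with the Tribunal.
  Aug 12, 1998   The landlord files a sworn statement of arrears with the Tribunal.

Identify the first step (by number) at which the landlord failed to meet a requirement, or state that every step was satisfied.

Step 1 — counting 21 days from Dec 9, 1997 (when the violation is discovered) gives a deadline of Dec 30, 1997; done Dec 28, 1997 — timely.
Step 2 — counting 14 days from Dec 28, 1997 (when the written notice is served) gives a deadline of Jan 11, 1998; done Jan 9, 1998 — timely.
Step 3 — 13 and 41 days from Jan 29, 1998 (end of the 20-day objection period, which began when the cure demand is delivered on Jan 9, 1998) are Feb 11, 1998 and Mar 11, 1998 respectively; done Feb 14, 1998, which is between those dates.
Step 4 — must wait 19 days from Mar 7, 1998 (end of the 21-day objection period, which began when the complaint is filed on Feb 14, 1998), so not before Mar 26, 1998; done Mar 30, 1998, after the minimum wait.
Step 5 — counting 85 days from Dec 28, 1997 (when the written notice is served) gives a deadline of Mar 23, 1998; done Apr 3, 1998 — 11 days late.
That is the first point of non-compliance.

Step 5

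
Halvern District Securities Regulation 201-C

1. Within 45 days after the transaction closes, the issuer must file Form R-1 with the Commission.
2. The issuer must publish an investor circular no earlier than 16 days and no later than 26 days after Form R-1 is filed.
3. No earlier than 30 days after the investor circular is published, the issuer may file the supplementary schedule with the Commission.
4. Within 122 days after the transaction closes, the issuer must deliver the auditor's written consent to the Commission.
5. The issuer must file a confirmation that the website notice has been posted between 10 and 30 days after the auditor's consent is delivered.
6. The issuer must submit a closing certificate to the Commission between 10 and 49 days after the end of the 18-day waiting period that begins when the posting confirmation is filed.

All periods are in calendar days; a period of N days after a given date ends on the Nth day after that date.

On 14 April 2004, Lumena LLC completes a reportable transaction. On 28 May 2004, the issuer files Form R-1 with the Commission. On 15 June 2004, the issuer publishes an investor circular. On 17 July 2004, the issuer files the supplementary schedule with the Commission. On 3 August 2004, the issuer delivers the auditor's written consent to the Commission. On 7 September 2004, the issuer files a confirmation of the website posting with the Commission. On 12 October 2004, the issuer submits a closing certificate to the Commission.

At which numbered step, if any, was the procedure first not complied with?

Step 5

(1) due by 14 April 2004 + 45 days = 29 May 2004; done 28 May 2004 — timely.
(2) the permitted window runs from 28 May 2004 + 16 = 13 June 2004 to 28 May 2004 + 26 = 23 June 2004; done 15 June 2004, which is between those dates.
(3) permitted from 15 June 2004 + 30 days = 15 July 2004 onward; done 17 July 2004 — permitted.
(4) due by 14 April 2004 + 122 days = 14 August 2004; done 3 August 2004 — timely.
(5) the permitted window runs from 3 August 2004 + 10 = 13 August 2004 to 3 August 2004 + 30 = 2 September 2004; done 7 September 2004 — 5 days after the window closed.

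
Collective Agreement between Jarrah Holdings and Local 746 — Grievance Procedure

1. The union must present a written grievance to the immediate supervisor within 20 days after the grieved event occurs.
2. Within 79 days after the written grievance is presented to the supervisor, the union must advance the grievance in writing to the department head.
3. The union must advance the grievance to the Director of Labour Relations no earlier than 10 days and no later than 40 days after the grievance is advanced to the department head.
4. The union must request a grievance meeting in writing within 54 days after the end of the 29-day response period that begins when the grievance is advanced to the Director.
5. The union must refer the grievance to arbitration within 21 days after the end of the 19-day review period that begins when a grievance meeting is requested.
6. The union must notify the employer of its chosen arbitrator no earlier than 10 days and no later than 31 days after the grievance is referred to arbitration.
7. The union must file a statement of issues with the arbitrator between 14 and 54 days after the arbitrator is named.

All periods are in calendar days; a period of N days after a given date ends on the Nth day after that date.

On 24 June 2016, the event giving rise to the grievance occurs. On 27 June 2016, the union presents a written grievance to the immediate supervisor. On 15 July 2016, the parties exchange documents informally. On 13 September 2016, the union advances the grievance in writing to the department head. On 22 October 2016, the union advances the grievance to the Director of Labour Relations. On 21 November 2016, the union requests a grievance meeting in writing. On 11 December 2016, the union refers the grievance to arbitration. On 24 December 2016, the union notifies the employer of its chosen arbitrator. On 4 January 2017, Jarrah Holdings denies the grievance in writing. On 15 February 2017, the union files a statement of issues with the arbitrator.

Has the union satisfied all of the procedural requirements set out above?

Step 1 — counting 20 days from 24 June 2016 (when the grieved event occurs) gives a deadline of 14 July 2016; 27 June 2016 is within that limit.
Step 2 — counting 79 days from 27 June 2016 (when the written grievance is presented to the supervisor) gives a deadline of 14 September 2016; completed 13 September 2016, before the deadline.
Step 3 — 10 and 40 days from 13 September 2016 (when the grievance is advanced to the department head) are 23 September 2016 and 23 October 2016 respectively; 22 October 2016 falls inside that range.
Step 4 — counting 54 days from 20 November 2016 (end of the 29-day response period, which began when the grievance is advanced to the Director on 22 October 2016) gives a deadline of 13 January 2017; done 21 November 2016 — timely.
Step 5 — counting 21 days from 10 December 2016 (end of the 19-day review period, which began when a grievance meeting is requested on 21 November 2016) gives a deadline of 31 December 2016; done 11 December 2016 — timely.
Step 6 — 10 and 31 days from 11 December 2016 (when the grievance is referred to arbitration) are 21 December 2016 and 11 January 2017 respectively; done 24 December 2016, which is between those dates.
Step 7 — 14 and 54 days from 24 December 2016 (when the arbitrator is named) are 7 January 2017 and 16 February 2017 respectively; done 15 February 2017, which is between those dates.

Yes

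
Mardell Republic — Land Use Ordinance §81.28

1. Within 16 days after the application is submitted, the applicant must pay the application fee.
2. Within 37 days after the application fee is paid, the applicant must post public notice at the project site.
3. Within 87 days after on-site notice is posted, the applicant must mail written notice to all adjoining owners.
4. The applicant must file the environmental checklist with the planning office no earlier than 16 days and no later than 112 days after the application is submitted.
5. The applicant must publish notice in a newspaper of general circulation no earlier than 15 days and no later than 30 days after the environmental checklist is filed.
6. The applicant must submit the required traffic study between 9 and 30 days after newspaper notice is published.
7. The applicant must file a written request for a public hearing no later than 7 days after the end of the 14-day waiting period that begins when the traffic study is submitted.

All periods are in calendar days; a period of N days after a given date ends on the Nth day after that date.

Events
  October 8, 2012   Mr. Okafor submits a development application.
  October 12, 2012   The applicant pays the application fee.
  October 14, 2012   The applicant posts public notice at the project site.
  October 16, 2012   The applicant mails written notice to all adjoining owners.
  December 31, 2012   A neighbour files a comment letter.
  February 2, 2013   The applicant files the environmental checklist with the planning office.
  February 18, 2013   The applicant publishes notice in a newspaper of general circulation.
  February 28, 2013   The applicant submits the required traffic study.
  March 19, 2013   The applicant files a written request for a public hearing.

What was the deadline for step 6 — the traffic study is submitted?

March 20, 2013

Step 6 runs from February 18, 2013, when newspaper notice is published. The window is 9–30 days after February 18, 2013; it closes on March 20, 2013.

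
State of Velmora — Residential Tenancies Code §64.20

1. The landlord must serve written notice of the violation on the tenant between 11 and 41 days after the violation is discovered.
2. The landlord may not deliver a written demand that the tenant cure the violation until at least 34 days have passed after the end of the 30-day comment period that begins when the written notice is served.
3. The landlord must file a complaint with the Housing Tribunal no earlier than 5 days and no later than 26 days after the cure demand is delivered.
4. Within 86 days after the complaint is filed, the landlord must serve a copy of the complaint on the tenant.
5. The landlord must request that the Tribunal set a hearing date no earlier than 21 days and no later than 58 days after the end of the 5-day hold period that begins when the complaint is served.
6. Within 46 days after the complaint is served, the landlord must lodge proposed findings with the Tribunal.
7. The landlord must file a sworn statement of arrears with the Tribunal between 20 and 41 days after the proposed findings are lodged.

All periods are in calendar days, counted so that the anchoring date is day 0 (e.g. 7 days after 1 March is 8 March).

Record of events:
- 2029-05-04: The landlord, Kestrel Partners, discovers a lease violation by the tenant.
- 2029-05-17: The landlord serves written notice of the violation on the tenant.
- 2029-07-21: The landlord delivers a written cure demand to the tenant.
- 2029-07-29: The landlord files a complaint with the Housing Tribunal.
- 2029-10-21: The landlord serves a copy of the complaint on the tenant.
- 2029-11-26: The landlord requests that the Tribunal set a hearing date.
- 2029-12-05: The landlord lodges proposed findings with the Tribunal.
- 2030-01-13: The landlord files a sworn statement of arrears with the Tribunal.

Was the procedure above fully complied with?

Step 1 — 11 and 41 days from 2029-05-04 (when the violation is discovered) are 2029-05-15 and 2029-06-14 respectively; done 2029-05-17 — within the window.
Step 2 — must wait 34 days from 2029-06-16 (end of the 30-day comment period, which began when the written notice is served on 2029-05-17), so not before 2029-07-20; done 2029-07-21 — permitted.
Step 3 — 5 and 26 days from 2029-07-21 (when the cure demand is delivered) are 2029-07-26 and 2029-08-16 respectively; done 2029-07-29, which is between those dates.
Step 4 — counting 86 days from 2029-07-29 (when the complaint is filed) gives a deadline of 2029-10-23; 2029-10-21 is within that limit.
Step 5 — 21 and 58 days from 2029-10-26 (end of the 5-day hold period, which began when the complaint is served on 2029-10-21) are 2029-11-16 and 2029-12-23 respectively; done 2029-11-26, which is between those dates.
Step 6 — counting 46 days from 2029-10-21 (when the complaint is served) gives a deadline of 2029-12-06; 2029-12-05 is within that limit.
Step 7 — 20 and 41 days from 2029-12-05 (when the proposed findings are lodged) are 2029-12-25 and 2030-01-15 respectively; done 2030-01-13 — within the window.

Yes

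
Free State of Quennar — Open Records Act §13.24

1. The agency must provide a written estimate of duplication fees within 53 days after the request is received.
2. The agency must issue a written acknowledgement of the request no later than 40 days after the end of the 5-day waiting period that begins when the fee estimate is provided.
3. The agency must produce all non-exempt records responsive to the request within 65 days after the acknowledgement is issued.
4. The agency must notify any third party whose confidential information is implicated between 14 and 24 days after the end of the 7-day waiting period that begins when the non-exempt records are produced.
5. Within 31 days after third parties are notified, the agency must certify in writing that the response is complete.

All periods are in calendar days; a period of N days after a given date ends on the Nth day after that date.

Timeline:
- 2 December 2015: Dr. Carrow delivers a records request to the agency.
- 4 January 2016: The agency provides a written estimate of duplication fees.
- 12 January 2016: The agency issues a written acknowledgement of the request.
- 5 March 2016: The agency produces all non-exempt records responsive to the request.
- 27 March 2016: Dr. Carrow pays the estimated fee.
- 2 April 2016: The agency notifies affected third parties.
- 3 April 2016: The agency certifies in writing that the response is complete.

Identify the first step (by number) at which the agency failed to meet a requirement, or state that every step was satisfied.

None — every step was satisfied

Step 1: 53 days after 2 December 2015 (when the request is received) is 24 January 2016; 4 January 2016 is within that limit.
Step 2: 40 days after 9 January 2016 (end of the 5-day waiting period, which began when the fee estimate is provided on 4 January 2016) is 18 February 2016; 12 January 2016 is within that limit.
Step 3: 65 days after 12 January 2016 (when the acknowledgement is issued) is 17 March 2016; done 5 March 2016 — timely.
Step 4: the window is 14–24 days after 12 March 2016 (end of the 7-day waiting period, which began when the non-exempt records are produced on 5 March 2016), so 26 March 2016 through 5 April 2016; done 2 April 2016 — within the window.
Step 5: 31 days after 2 April 2016 (when third parties are notified) is 3 May 2016; done 3 April 2016 — timely.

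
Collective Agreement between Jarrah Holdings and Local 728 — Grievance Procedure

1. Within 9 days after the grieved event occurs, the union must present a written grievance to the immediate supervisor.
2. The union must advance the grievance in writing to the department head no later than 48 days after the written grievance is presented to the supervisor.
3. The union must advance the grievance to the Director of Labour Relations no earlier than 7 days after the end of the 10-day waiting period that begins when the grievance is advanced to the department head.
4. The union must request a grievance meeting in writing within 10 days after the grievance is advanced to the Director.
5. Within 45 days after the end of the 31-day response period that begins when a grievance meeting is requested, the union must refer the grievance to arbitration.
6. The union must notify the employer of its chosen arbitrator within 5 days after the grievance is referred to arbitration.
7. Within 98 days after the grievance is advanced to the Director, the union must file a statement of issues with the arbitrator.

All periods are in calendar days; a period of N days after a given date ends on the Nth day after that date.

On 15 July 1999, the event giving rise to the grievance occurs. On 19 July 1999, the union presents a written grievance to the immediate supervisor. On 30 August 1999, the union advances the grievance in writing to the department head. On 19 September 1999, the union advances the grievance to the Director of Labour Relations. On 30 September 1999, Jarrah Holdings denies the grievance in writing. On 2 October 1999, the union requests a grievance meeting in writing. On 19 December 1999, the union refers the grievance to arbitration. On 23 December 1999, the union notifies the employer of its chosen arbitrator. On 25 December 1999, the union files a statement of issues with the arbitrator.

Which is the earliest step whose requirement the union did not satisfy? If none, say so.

Step 4

Step 1: 9 days after 15 July 1999 (when the grieved event occurs) is 24 July 1999; 19 July 1999 is within that limit.
Step 2: 48 days after 19 July 1999 (when the written grievance is presented to the supervisor) is 5 September 1999; done 30 August 1999 — timely.
Step 3: the earliest permitted date is 7 days after 9 September 1999 (end of the 10-day waiting period, which began when the grievance is advanced to the department head on 30 August 1999), i.e. 16 September 1999; done 19 September 1999, after the minimum wait.
Step 4: 10 days after 19 September 1999 (when the grievance is advanced to the Director) is 29 September 1999; not done until 2 October 1999, 3 days after the deadline.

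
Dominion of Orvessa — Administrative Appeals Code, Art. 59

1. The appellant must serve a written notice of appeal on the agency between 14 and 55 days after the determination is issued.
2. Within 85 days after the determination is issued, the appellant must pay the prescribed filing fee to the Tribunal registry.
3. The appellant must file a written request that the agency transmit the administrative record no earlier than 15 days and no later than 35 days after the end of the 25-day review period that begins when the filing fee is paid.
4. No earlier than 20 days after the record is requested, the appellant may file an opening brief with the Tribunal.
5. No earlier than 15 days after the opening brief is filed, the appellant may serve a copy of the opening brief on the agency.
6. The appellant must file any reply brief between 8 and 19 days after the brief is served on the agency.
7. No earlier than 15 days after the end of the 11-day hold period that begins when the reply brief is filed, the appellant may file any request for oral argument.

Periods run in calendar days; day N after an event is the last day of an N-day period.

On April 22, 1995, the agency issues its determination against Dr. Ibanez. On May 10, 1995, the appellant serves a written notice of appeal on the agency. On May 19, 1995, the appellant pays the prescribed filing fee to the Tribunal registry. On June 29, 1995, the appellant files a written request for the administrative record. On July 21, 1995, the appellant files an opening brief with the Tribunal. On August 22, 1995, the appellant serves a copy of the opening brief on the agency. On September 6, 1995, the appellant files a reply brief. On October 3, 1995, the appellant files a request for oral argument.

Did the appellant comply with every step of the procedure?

Step 1: the window is 14–55 days after April 22, 1995 (when the determination is issued), so May 6, 1995 through June 16, 1995; done May 10, 1995 — within the window.
Step 2: 85 days after April 22, 1995 (when the determination is issued) is July 16, 1995; May 19, 1995 is within that limit.
Step 3: the window is 15–35 days after June 13, 1995 (end of the 25-day review period, which began when the filing fee is paid on May 19, 1995), so June 28, 1995 through July 18, 1995; done June 29, 1995, which is between those dates.
Step 4: the earliest permitted date is 20 days after June 29, 1995 (when the record is requested), i.e. July 19, 1995; done July 21, 1995 — permitted.
Step 5: the earliest permitted date is 15 days after July 21, 1995 (when the opening brief is filed), i.e. August 5, 1995; August 22, 1995 is on or after that date.
Step 6: the window is 8–19 days after August 22, 1995 (when the brief is served on the agency), so August 30, 1995 through September 10, 1995; done September 6, 1995 — within the window.
Step 7: the earliest permitted date is 15 days after September 17, 1995 (end of the 11-day hold period, which began when the reply brief is filed on September 6, 1995), i.e. October 2, 1995; October 3, 1995 is on or after that date.

Yes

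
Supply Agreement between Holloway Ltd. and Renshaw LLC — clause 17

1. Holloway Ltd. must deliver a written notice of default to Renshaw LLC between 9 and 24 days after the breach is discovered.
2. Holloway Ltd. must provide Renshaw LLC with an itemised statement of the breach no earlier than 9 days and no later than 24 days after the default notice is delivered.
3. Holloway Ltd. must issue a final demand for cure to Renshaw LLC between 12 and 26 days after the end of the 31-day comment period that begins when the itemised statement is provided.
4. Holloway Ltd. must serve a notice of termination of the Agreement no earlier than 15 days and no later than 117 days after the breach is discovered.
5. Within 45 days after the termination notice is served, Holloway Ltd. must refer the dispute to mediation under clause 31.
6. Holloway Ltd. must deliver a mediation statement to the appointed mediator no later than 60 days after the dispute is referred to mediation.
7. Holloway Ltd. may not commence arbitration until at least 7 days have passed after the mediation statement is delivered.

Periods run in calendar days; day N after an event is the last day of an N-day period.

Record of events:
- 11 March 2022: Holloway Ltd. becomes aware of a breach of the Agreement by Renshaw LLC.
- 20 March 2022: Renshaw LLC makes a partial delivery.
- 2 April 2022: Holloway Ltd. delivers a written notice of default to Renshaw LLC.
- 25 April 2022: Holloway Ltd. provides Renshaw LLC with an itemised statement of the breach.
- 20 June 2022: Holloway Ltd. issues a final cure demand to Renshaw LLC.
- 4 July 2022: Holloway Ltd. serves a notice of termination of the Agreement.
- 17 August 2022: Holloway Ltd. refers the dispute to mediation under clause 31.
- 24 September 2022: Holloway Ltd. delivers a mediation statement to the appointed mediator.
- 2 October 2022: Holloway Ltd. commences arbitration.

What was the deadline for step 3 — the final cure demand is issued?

The itemised statement is provided on 25 April 2022; the 31-day comment period therefore ends 26 May 2022, and step 3 runs from that date. The window is 12–26 days after 26 May 2022; it closes on 21 June 2022.

21 June 2022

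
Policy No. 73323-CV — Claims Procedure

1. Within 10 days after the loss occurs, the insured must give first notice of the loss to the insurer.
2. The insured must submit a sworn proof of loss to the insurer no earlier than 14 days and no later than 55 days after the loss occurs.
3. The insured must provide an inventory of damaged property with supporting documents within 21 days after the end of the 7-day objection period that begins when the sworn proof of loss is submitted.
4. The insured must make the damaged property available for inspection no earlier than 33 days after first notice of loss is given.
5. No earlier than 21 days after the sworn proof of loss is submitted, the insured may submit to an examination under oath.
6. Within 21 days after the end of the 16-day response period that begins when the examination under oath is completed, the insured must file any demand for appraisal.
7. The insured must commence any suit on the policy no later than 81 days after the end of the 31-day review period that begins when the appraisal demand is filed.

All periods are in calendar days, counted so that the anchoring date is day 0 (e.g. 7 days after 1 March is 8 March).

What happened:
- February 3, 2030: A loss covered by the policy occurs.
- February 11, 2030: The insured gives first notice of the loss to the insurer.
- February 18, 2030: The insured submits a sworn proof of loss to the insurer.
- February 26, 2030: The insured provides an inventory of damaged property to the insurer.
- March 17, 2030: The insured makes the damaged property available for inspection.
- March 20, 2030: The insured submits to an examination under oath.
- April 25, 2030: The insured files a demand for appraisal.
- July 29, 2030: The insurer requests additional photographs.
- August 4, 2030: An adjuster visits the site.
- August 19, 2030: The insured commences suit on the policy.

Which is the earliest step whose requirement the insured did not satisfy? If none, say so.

Step 7

Step 1 — counting 10 days from February 3, 2030 (when the loss occurs) gives a deadline of February 13, 2030; February 11, 2030 is within that limit.
Step 2 — 14 and 55 days from February 3, 2030 (when the loss occurs) are February 17, 2030 and March 30, 2030 respectively; February 18, 2030 falls inside that range.
Step 3 — counting 21 days from February 25, 2030 (end of the 7-day objection period, which began when the sworn proof of loss is submitted on February 18, 2030) gives a deadline of March 18, 2030; completed February 26, 2030, before the deadline.
Step 4 — must wait 33 days from February 11, 2030 (when first notice of loss is given), so not before March 16, 2030; March 17, 2030 is on or after that date.
Step 5 — must wait 21 days from February 18, 2030 (when the sworn proof of loss is submitted), so not before March 11, 2030; March 20, 2030 is on or after that date.
Step 6 — counting 21 days from April 5, 2030 (end of the 16-day response period, which began when the examination under oath is completed on March 20, 2030) gives a deadline of April 26, 2030; completed April 25, 2030, before the deadline.
Step 7 — counting 81 days from May 26, 2030 (end of the 31-day review period, which began when the appraisal demand is filed on April 25, 2030) gives a deadline of August 15, 2030; done August 19, 2030 — 4 days late.
The analysis stops there.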